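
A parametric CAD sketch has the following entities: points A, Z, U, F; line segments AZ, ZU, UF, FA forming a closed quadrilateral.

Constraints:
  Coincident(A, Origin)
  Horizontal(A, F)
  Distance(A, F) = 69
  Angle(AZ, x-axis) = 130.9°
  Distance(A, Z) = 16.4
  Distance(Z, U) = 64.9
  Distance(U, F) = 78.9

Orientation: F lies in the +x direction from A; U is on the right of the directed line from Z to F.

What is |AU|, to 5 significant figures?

50.407

Checks: |ZU| = 64.90 ✓; |UF| = 78.90 ✓.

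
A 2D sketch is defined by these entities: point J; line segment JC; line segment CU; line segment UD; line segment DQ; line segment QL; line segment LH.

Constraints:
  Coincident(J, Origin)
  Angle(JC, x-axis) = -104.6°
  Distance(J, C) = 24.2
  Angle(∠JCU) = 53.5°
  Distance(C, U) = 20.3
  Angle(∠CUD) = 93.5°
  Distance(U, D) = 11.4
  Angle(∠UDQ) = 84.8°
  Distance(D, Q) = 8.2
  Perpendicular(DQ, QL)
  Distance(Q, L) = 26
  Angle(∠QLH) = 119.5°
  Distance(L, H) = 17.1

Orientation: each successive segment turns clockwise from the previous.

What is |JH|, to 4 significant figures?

44.64

The perpendicularity gives QL at right angles to DQ, so QL runs at -142.8°; with |QL| = 26.0, L = (-26.18, -22.18). ∠QLH = 119.5° gives LH at 156.7° from the x-axis; with |LH| = 17.1, H = (-41.89, -15.42). Then |JH| = |H − J| = 44.64.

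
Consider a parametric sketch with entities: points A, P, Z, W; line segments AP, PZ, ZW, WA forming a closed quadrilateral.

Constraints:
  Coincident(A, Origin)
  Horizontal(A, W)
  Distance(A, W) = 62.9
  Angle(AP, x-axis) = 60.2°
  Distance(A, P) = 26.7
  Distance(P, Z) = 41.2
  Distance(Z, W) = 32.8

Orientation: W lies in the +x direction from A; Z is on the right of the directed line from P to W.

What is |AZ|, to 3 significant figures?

35.3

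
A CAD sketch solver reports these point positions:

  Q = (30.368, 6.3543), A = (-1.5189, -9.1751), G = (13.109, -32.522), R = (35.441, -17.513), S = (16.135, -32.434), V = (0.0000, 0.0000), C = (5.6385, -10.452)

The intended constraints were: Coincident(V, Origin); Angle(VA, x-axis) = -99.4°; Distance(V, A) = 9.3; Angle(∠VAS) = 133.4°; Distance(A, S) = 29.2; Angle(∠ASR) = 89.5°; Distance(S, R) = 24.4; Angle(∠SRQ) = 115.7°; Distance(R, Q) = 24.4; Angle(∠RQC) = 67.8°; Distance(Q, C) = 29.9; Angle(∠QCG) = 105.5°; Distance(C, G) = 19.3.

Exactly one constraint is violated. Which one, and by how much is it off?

Distance(C, G) = 19.3 — off by 4.00.

V = (0.00, 0.00) ✓; VA at -99.40° ✓; |VA| = 9.300 ✓; ∠VAS = 133.4° ✓; |AS| = 29.20 ✓; ∠ASR = 89.50° ✓; |SR| = 24.40 ✓; ∠SRQ = 115.7° ✓; |RQ| = 24.40 ✓; ∠RQC = 67.80° ✓; |QC| = 29.90 ✓; ∠QCG = 105.5° ✓; |CG| = 23.30 ✗.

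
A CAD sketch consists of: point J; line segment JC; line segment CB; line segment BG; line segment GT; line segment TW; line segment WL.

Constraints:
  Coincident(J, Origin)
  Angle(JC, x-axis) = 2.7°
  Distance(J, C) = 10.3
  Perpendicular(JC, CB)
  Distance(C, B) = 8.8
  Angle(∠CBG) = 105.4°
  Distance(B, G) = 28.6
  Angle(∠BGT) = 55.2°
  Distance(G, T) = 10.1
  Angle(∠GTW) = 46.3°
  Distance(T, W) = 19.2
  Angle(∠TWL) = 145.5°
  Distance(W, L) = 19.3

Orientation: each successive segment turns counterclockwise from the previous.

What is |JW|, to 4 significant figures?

24.55

∠BGT = 55.2° gives GT at -67.90° from the x-axis; with |GT| = 10.1, T = (-14.23, 6.205). ∠GTW = 46.3° gives TW at 65.80° from the x-axis; with |TW| = 19.2, W = (-6.356, 23.72). Then |JW| = |W − J| = 24.55.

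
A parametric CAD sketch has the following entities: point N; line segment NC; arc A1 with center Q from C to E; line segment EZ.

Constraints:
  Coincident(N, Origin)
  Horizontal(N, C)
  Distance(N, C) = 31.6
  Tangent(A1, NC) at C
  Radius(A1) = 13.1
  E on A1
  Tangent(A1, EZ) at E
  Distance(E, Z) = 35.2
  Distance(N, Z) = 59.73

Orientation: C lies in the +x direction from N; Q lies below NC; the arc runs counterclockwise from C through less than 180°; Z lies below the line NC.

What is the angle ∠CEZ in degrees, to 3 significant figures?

125°

Checks: |QE| = 13.10 ✓; ∠(QE, EZ) = 90.00° ✓; |EZ| = 35.20 ✓; |NZ| = 59.73 ✓.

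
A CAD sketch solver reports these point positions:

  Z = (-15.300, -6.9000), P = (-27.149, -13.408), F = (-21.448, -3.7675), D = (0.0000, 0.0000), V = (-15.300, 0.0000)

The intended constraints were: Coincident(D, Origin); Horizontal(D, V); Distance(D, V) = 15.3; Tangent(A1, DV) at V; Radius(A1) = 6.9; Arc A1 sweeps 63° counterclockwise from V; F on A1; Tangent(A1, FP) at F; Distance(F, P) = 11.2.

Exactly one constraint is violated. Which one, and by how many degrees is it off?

Tangent(A1, FP) at F — off by 3.60°.

D = (0.00, 0.00) ✓; D.y = 0.00, V.y = 0.00 ✓; |DV| = 15.30 ✓; ∠(ZV, VD) = 90.00° ✓; |ZV| = 6.900 ✓; bearing(Z→F) − bearing(Z→V) = 63.00° ✓; |ZF| = 6.900 ✓; ∠(ZF, FP) = 93.60° ✗; |FP| = 11.20 ✓.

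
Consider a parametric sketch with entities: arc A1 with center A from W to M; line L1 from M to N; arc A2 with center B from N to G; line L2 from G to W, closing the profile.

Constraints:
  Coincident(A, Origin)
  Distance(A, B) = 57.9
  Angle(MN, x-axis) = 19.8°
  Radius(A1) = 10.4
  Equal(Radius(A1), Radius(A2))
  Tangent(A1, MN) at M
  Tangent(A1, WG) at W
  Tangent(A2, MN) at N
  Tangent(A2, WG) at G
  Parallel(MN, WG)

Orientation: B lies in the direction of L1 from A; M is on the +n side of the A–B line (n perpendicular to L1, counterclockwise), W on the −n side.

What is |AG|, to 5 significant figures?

58.827

The slot axis is L1's direction at 19.8°, so u = (cos 19.8°, sin 19.8°) = (0.94088, 0.33874) and n = (−sin 19.8°, cos 19.8°) = (-0.33874, 0.94088). A is at the origin and B lies 57.9 along u from A, so B = 57.9·u = (54.477, 19.613). Tangency of A1 to both parallel lines with radius 10.4 puts M and W at A ± 10.4·n: M = (-3.5229, 9.7852), W = (3.5229, -9.7852). Equal radii place N and G the same way about B: N = B + 10.4·n = (50.954, 29.398), G = B − 10.4·n = (58.000, 9.8278). Then |AG| = |G − A| = 58.827.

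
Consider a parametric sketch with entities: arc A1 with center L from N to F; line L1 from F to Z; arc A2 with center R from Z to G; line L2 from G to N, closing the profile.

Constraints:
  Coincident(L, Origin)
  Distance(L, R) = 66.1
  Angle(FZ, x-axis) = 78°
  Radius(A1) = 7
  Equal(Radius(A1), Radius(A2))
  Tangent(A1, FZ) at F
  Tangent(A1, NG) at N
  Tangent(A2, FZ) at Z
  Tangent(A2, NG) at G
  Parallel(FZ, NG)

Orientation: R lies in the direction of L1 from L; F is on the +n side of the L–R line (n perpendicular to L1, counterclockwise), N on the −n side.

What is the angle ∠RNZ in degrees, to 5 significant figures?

5.9134°

The slot axis is L1's direction at 78.0°, so u = (cos 78.0°, sin 78.0°) = (0.20791, 0.97815) and n = (−sin 78.0°, cos 78.0°) = (-0.97815, 0.20791). L is at the origin and R lies 66.1 along u from L, so R = 66.1·u = (13.743, 64.656). Tangency of A1 to both parallel lines with radius 7.0 puts F and N at L ± 7.0·n: F = (-6.8470, 1.4554), N = (6.8470, -1.4554). Equal radii place Z and G the same way about R: Z = R + 7.0·n = (6.8959, 66.111), G = R − 7.0·n = (20.590, 63.200). Then cos ∠RNZ = NR·NZ / (|NR||NZ|), giving 5.9134°.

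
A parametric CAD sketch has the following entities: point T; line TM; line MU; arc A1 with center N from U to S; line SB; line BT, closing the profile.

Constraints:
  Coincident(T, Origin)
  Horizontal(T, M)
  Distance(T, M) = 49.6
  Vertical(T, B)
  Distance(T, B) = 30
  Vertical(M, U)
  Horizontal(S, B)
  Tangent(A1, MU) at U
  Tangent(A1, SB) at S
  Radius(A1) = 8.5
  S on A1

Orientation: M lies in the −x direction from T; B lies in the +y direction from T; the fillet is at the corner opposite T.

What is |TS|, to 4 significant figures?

50.88

The virtual corner opposite T is at (-49.60, 30.00). The tangent condition forces NU to be normal to MU and the tangent condition forces NS to be normal to SB, with radius 8.5, so the center N sits 8.5 in from both sides at N = (-41.10, 21.50). That places the tangent points at U = (-49.60, 21.50) on MU and S = (-41.10, 30.00) on SB. Then |TS| = |S − T| = 50.88.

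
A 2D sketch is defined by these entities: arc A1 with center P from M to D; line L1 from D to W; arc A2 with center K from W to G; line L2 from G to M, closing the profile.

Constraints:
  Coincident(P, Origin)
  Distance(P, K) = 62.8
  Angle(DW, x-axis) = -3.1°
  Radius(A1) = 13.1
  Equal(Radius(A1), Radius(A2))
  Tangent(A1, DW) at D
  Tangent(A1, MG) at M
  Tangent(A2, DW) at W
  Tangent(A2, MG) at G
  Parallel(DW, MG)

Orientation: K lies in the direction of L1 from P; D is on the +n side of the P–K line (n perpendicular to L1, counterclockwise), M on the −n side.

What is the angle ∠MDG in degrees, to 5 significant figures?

67.354°

The slot axis is L1's direction at -3.1°, so u = (cos -3.1°, sin -3.1°) = (0.99854, -0.054079) and n = (−sin -3.1°, cos -3.1°) = (0.054079, 0.99854). P is at the origin and K lies 62.8 along u from P, so K = 62.8·u = (62.708, -3.3961). Tangency of A1 to both parallel lines with radius 13.1 puts D and M at P ± 13.1·n: D = (0.70843, 13.081), M = (-0.70843, -13.081). Equal radii place W and G the same way about K: W = K + 13.1·n = (63.417, 9.6847), G = K − 13.1·n = (62.000, -16.477). Then cos ∠MDG = DM·DG / (|DM||DG|), giving 67.354°.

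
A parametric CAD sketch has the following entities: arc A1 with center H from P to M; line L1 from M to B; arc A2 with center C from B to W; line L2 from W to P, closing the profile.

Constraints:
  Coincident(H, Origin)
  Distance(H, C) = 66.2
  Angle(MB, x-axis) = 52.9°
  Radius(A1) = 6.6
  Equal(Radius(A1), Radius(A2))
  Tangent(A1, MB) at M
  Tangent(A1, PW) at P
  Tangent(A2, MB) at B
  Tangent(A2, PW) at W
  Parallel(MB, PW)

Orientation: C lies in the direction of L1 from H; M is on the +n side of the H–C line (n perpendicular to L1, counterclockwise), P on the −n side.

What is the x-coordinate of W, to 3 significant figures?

45.2

Tangency of A1 to both parallel lines with radius 6.6 puts M and P at H ± 6.6·n: M = (-5.26, 3.98), P = (5.26, -3.98). Equal radii place B and W the same way about C: B = C + 6.6·n = (34.7, 56.8), W = C − 6.6·n = (45.2, 48.8). So W.x = 45.2.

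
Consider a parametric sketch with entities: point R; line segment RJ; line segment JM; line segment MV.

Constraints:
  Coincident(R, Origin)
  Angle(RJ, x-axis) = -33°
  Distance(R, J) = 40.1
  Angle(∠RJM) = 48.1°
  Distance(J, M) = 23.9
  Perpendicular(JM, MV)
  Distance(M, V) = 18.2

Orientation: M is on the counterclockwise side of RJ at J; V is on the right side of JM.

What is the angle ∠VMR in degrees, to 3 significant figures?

174°

R is at the origin; RJ runs at -33.0° with length 40.1, so J = 40.1·(cos -33.0°, sin -33.0°) = (33.6, -21.8). ∠RJM = 48.1°, so JM runs at -33.0° + (180° − 48.1°) = 98.9° from the x-axis; with |JM| = 23.9, M = J + 23.9·(cos 98.9°, sin 98.9°) = (29.9, 1.77). The perpendicularity gives MV at right angles to JM; with |MV| = 18.2 on the right of JM, V = M + 18.2·(0.988, 0.155) = (47.9, 4.59). Then cos ∠VMR = MV·MR / (|MV||MR|), giving 174°.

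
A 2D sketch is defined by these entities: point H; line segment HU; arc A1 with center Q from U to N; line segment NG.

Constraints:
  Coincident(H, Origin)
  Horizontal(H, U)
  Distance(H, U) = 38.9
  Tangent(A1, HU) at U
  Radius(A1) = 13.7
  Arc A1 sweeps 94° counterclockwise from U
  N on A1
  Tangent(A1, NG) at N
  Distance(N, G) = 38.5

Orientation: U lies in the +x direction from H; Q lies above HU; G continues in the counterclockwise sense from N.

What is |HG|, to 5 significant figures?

72.826

On A1, U sits at bearing -90° from Q; a 94° counterclockwise sweep puts N at bearing 4°, so N = Q + 13.7·(cos 4°, sin 4°) = (52.567, 14.656). Tangency of A1 to NG means the radius QN is perpendicular to NG, so NG runs along (−sin 4°, cos 4°); with |NG| = 38.5, G = (49.881, 53.062). Then |HG| = |G − H| = 72.826.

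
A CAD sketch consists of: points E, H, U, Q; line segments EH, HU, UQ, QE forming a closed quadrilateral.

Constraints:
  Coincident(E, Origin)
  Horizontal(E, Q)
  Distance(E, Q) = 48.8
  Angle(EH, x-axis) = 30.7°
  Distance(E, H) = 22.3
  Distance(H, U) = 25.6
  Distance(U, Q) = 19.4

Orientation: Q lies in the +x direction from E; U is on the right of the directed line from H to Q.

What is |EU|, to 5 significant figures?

34.129

Checks: |HU| = 25.60 ✓; |UQ| = 19.40 ✓.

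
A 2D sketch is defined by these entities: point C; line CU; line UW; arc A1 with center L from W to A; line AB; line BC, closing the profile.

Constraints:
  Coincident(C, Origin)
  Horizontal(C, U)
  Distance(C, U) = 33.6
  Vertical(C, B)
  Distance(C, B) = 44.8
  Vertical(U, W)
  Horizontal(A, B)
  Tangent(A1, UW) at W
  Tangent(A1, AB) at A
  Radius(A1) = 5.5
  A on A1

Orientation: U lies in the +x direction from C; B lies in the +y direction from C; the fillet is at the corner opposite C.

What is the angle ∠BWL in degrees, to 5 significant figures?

9.2963°

C is at the origin; C and U share the same y with |CU| = 33.6 and U on the +x side, so U = (33.600, 0.0000). CB is vertical with |CB| = 44.8 and B on the +y side, so B = (0.0000, 44.800). The virtual corner opposite C is at (33.600, 44.800). The tangent condition forces LW to be normal to UW and since A1 is tangent to AB there, LA ⟂ AB, with radius 5.5, so the center L sits 5.5 in from both sides at L = (28.100, 39.300). That places the tangent points at W = (33.600, 39.300) on UW and A = (28.100, 44.800) on AB. Then cos ∠BWL = WB·WL / (|WB||WL|), giving 9.2963°.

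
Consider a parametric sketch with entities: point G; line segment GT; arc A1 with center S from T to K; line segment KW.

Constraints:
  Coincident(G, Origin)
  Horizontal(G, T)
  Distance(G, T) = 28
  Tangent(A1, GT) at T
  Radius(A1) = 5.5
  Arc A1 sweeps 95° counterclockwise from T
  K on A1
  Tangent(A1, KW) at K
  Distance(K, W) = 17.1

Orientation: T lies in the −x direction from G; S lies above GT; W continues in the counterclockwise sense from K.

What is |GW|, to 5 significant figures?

33.260

G is at the origin; GT is horizontal with |GT| = 28.0 and T on the −x side, so T = (-28.000, 0.0000). Tangency of A1 to GT means the radius ST is perpendicular to GT, so S = T + (0, 5.5) = (-28.000, 5.5000). On A1, T sits at bearing -90° from S; a 95° counterclockwise sweep puts K at bearing 5°, so K = S + 5.5·(cos 5°, sin 5°) = (-22.521, 5.9794). Tangency of A1 to KW means the radius SK is perpendicular to KW, so KW runs along (−sin 5°, cos 5°); with |KW| = 17.1, W = (-24.011, 23.014). Then |GW| = |W − G| = 33.260.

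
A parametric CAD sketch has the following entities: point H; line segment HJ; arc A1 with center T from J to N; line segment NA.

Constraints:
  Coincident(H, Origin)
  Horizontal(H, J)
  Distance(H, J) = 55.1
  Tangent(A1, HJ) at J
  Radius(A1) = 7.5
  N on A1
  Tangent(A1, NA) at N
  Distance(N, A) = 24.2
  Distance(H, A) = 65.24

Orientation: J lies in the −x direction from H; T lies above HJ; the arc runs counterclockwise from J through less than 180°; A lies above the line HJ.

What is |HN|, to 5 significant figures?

49.105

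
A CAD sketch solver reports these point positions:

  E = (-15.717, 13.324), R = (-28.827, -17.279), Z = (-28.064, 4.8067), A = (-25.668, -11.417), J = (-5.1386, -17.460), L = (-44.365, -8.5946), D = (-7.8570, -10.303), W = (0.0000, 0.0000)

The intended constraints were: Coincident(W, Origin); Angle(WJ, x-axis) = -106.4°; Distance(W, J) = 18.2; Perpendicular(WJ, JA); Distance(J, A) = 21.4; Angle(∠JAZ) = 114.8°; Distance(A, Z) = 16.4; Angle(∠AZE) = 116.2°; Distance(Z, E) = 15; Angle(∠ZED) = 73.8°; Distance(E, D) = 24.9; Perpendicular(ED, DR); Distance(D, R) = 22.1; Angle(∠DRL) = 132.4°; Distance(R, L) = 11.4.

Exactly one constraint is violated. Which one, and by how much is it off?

Distance(R, L) = 11.4 — off by 6.40.

W = (0.00, 0.00) ✓; WJ at -106.4° ✓; |WJ| = 18.20 ✓; ∠(WJ, JA) = 90.00° ✓; |JA| = 21.40 ✓; ∠JAZ = 114.8° ✓; |AZ| = 16.40 ✓; ∠AZE = 116.2° ✓; |ZE| = 15.00 ✓; ∠ZED = 73.80° ✓; |ED| = 24.90 ✓; ∠(ED, DR) = 90.00° ✓; |DR| = 22.10 ✓; ∠DRL = 132.4° ✓; |RL| = 17.80 ✗.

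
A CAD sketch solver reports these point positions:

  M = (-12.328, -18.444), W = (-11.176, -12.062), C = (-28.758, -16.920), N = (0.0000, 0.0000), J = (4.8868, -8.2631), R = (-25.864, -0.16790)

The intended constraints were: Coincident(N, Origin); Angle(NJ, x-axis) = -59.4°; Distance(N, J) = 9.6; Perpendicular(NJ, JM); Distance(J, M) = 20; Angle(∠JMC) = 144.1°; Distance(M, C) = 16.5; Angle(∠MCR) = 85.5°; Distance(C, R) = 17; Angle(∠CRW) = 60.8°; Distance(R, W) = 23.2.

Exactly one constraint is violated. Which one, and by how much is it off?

Distance(R, W) = 23.2 — off by 4.30.

N = (0.00, 0.00) ✓; NJ at -59.40° ✓; |NJ| = 9.600 ✓; ∠(NJ, JM) = 90.00° ✓; |JM| = 20.00 ✓; ∠JMC = 144.1° ✓; |MC| = 16.50 ✓; ∠MCR = 85.50° ✓; |CR| = 17.00 ✓; ∠CRW = 60.80° ✓; |RW| = 18.90 ✗.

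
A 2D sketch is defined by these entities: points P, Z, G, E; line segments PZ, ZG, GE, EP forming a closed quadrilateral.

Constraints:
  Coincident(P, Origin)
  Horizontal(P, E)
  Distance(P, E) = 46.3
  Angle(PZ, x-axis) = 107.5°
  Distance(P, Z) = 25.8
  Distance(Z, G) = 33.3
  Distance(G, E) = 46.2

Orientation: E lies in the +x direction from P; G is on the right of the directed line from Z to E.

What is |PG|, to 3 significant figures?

7.63

P is at the origin; P and E share the same y with |PE| = 46.3 and E in +x, so E = (46.3, 0). PZ runs at 107.5° with |PZ| = 25.8, so Z = (-7.76, 24.6). G is determined by |ZG| = 33.3 and |GE| = 46.2 together: it lies at the intersection of circle(Z, 33.3) and circle(E, 46.2). With |ZE| = 59.4, the foot of the radical line on ZE is 21.1 from Z and the perpendicular offset is √(33.3² − 21.1²) = 25.8. Taking the right-of-ZE solution: G = (0.728, -7.59).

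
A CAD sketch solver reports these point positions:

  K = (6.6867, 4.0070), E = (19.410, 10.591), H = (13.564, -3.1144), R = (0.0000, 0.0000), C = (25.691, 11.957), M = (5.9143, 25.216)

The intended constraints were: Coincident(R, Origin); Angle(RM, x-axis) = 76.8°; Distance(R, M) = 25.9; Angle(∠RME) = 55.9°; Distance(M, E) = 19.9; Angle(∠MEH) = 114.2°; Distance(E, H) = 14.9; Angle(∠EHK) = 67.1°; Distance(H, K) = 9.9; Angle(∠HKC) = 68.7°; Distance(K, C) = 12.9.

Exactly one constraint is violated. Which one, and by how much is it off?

Distance(K, C) = 12.9 — off by 7.70.

R = (0.00, 0.00) ✓; RM at 76.80° ✓; |RM| = 25.90 ✓; ∠RME = 55.90° ✓; |ME| = 19.90 ✓; ∠MEH = 114.2° ✓; |EH| = 14.90 ✓; ∠EHK = 67.10° ✓; |HK| = 9.900 ✓; ∠HKC = 68.70° ✓; |KC| = 20.60 ✗.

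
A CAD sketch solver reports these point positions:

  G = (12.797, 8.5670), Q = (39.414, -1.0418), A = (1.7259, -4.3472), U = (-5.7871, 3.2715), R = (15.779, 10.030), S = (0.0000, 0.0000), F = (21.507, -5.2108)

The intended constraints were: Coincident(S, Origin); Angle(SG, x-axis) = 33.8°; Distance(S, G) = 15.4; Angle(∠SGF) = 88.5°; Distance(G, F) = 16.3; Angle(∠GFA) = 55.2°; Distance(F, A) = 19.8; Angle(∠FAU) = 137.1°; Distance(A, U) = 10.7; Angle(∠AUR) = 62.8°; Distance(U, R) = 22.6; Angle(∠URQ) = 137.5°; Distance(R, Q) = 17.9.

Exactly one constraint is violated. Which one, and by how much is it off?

Distance(R, Q) = 17.9 — off by 8.20.

S = (0.00, 0.00) ✓; SG at 33.80° ✓; |SG| = 15.40 ✓; ∠SGF = 88.50° ✓; |GF| = 16.30 ✓; ∠GFA = 55.20° ✓; |FA| = 19.80 ✓; ∠FAU = 137.1° ✓; |AU| = 10.70 ✓; ∠AUR = 62.80° ✓; |UR| = 22.60 ✓; ∠URQ = 137.5° ✓; |RQ| = 26.10 ✗.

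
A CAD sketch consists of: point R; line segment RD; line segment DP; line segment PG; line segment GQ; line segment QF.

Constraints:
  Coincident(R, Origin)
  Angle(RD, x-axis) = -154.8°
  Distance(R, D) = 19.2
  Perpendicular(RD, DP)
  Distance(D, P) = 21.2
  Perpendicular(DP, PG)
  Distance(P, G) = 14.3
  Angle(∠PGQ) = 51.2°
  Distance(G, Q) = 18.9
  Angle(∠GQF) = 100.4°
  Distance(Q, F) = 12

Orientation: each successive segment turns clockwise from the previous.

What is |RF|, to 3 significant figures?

29.9

∠PGQ = 51.2° gives GQ at -104° from the x-axis; with |GQ| = 18.9, Q = (-17.9, -1.27). ∠GQF = 100.4° gives QF at 177° from the x-axis; with |QF| = 12.0, F = (-29.9, -0.604). Then |RF| = |F − R| = 29.9.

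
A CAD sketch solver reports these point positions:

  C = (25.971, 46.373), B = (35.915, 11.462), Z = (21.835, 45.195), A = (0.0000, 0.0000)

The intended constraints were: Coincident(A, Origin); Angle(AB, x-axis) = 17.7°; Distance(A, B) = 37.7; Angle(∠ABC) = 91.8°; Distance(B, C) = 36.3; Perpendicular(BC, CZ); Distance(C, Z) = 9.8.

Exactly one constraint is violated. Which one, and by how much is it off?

Distance(C, Z) = 9.8 — off by 5.50.

A = (0.00, 0.00) ✓; AB at 17.70° ✓; |AB| = 37.70 ✓; ∠ABC = 91.80° ✓; |BC| = 36.30 ✓; ∠(BC, CZ) = 90.00° ✓; |CZ| = 4.300 ✗.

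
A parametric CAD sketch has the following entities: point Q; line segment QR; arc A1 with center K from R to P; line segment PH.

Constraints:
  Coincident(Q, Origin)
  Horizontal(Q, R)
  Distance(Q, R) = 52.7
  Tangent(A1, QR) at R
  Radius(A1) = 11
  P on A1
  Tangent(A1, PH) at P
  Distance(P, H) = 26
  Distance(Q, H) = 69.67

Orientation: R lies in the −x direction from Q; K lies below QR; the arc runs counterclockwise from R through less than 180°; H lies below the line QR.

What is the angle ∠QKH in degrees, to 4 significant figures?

112.4°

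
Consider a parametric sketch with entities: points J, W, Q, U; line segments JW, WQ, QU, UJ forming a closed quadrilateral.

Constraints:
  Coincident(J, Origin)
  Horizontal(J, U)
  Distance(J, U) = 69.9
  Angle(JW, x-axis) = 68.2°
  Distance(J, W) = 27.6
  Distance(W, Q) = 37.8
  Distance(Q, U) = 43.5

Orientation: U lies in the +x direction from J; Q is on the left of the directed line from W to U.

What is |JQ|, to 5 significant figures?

59.121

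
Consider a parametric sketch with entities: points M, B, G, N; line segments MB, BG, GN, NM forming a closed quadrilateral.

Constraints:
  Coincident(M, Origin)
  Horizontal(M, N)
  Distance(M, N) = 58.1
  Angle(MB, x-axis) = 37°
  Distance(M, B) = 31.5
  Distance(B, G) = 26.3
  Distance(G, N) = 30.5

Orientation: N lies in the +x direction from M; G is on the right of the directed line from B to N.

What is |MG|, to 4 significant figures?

29.33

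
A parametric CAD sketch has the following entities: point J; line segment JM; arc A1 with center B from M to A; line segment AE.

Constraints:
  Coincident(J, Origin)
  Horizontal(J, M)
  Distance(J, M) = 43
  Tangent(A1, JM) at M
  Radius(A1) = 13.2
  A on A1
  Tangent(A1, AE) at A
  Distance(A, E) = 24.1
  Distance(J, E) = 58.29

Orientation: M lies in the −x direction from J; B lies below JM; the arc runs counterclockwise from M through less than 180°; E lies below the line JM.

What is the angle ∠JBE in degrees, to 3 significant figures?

105°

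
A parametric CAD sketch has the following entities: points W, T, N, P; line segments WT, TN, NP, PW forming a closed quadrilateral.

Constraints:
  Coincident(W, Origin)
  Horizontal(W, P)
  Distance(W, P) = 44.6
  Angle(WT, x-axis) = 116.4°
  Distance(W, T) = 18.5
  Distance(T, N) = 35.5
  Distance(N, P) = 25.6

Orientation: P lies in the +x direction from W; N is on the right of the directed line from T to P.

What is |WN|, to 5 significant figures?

20.346

Checks: |TN| = 35.50 ✓; |NP| = 25.60 ✓.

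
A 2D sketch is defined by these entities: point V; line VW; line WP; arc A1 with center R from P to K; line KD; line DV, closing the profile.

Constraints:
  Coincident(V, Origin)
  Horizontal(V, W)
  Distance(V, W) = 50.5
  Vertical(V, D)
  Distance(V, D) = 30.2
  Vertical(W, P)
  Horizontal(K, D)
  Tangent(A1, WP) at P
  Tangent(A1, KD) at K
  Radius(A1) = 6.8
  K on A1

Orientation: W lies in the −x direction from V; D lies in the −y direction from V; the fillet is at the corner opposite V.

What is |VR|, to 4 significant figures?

49.57

V is at the origin; V and W share the same y with |VW| = 50.5 and W on the −x side, so W = (-50.50, 0.000). VD is vertical with |VD| = 30.2 and D on the −y side, so D = (0.000, -30.20). The virtual corner opposite V is at (-50.50, -30.20). Tangency of A1 to WP means the radius RP is perpendicular to WP and tangency of A1 to KD means the radius RK is perpendicular to KD, with radius 6.8, so the center R sits 6.8 in from both sides at R = (-43.70, -23.40). Then |VR| = |R − V| = 49.57.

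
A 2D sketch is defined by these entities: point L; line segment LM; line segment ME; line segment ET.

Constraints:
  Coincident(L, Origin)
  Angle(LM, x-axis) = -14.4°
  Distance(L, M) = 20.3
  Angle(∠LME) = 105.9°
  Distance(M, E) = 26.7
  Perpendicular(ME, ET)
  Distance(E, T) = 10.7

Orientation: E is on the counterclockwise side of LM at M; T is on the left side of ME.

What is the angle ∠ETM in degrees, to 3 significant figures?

68.2°

∠LME = 105.9°, so ME runs at -14.4° + (180° − 105.9°) = 59.7° from the x-axis; with |ME| = 26.7, E = M + 26.7·(cos 59.7°, sin 59.7°) = (33.1, 18.0). ME ⟂ ET; with |ET| = 10.7 on the left of ME, T = E + 10.7·(-0.863, 0.505) = (23.9, 23.4). Then cos ∠ETM = TE·TM / (|TE||TM|), giving 68.2°.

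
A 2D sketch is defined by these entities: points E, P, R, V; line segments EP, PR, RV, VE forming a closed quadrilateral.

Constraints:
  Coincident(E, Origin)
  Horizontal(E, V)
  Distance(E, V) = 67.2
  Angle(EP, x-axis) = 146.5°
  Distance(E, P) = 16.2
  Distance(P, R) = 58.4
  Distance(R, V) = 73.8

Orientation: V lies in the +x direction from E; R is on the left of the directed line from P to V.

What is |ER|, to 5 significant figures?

60.183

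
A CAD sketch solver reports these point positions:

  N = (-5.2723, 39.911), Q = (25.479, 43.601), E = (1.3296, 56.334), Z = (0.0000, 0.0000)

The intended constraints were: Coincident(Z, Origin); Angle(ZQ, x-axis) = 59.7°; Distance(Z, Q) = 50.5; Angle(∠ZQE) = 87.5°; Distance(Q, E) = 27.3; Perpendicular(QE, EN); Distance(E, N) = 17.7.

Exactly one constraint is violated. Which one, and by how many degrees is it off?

Perpendicular(QE, EN) — off by 5.90°.

Z = (0.00, 0.00) ✓; ZQ at 59.70° ✓; |ZQ| = 50.50 ✓; ∠ZQE = 87.50° ✓; |QE| = 27.30 ✓; ∠(QE, EN) = 95.90° ✗; |EN| = 17.70 ✓.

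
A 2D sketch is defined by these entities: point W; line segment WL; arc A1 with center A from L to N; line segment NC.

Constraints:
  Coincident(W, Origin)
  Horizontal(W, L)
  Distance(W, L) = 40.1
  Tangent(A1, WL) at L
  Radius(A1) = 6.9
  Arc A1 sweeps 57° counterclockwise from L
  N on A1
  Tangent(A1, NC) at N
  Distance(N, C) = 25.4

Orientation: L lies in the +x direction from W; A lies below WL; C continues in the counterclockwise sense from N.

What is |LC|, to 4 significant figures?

31.34

W is at the origin; W and L share the same y with |WL| = 40.1 and L on the +x side, so L = (40.10, 0.000). Tangency of A1 to WL means the radius AL is perpendicular to WL, so A = L + (0, -6.9) = (40.10, -6.900). On A1, L sits at bearing 90° from A; a 57° counterclockwise sweep puts N at bearing 147°, so N = A + 6.9·(cos 147°, sin 147°) = (34.31, -3.142). Tangency of A1 to NC means the radius AN is perpendicular to NC, so NC runs along (−sin 147°, cos 147°); with |NC| = 25.4, C = (20.48, -24.44). Then |LC| = |C − L| = 31.34.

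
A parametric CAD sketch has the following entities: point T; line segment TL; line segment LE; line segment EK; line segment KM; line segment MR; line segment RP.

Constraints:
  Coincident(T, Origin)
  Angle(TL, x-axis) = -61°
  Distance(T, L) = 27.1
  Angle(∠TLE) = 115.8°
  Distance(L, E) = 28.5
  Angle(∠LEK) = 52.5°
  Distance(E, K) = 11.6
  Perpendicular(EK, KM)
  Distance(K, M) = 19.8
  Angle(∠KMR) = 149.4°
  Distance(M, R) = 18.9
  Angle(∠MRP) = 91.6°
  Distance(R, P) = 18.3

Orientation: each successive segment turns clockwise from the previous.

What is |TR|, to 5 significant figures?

45.994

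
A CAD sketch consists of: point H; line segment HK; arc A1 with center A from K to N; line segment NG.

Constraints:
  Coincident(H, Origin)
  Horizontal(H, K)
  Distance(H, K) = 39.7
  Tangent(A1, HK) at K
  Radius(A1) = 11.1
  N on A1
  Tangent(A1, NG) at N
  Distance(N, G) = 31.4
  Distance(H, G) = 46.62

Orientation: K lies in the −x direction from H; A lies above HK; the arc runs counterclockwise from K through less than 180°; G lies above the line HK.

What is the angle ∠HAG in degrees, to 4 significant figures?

76.63°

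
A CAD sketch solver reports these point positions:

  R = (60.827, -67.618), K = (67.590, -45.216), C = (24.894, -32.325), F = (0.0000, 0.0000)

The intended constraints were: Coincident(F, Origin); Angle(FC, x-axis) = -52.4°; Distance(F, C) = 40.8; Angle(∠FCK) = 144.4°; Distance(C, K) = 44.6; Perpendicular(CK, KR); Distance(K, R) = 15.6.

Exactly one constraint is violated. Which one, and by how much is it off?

Distance(K, R) = 15.6 — off by 7.80.

F = (0.00, 0.00) ✓; FC at -52.40° ✓; |FC| = 40.80 ✓; ∠FCK = 144.4° ✓; |CK| = 44.60 ✓; ∠(CK, KR) = 90.00° ✓; |KR| = 23.40 ✗.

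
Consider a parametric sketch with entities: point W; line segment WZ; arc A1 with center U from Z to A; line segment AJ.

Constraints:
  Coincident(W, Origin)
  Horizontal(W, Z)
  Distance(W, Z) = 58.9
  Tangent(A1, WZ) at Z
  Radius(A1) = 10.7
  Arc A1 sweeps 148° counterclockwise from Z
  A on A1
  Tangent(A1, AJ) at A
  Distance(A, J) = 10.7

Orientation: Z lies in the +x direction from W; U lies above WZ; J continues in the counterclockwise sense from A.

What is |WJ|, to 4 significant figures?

61.05

W is at the origin; WZ is horizontal with |WZ| = 58.9 and Z on the +x side, so Z = (58.90, 0.000). The tangent condition forces UZ to be normal to WZ, so U = Z + (0, 10.7) = (58.90, 10.70). On A1, Z sits at bearing -90° from U; a 148° counterclockwise sweep puts A at bearing 58°, so A = U + 10.7·(cos 58°, sin 58°) = (64.57, 19.77). Tangency of A1 to AJ means the radius UA is perpendicular to AJ, so AJ runs along (−sin 58°, cos 58°); with |AJ| = 10.7, J = (55.50, 25.44). Then |WJ| = |J − W| = 61.05.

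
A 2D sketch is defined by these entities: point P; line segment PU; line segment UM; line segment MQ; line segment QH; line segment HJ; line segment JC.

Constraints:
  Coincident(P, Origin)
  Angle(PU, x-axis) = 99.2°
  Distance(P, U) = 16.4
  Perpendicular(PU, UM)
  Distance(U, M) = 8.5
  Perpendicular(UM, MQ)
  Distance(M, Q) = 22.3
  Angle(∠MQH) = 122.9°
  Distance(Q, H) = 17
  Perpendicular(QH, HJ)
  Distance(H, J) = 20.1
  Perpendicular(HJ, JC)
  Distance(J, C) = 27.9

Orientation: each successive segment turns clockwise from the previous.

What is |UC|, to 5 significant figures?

6.7524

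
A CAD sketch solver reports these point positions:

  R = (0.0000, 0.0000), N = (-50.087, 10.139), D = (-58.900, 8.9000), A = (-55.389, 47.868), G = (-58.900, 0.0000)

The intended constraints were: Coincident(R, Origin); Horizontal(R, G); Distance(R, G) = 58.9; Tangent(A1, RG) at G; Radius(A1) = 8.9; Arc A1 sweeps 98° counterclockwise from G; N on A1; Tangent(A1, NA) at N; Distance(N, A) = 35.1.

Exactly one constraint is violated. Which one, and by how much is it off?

Distance(N, A) = 35.1 — off by 3.00.

R = (0.00, 0.00) ✓; R.y = 0.00, G.y = 0.00 ✓; |RG| = 58.90 ✓; ∠(DG, GR) = 90.00° ✓; |DG| = 8.900 ✓; bearing(D→N) − bearing(D→G) = 98.00° ✓; |DN| = 8.900 ✓; ∠(DN, NA) = 90.00° ✓; |NA| = 38.10 ✗.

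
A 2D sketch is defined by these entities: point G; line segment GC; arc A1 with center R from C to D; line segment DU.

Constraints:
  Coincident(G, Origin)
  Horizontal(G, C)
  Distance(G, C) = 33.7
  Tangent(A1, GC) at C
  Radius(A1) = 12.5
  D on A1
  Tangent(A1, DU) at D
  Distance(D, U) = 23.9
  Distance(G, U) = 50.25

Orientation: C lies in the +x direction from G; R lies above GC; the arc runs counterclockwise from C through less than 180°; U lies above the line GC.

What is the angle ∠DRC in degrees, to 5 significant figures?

122.84°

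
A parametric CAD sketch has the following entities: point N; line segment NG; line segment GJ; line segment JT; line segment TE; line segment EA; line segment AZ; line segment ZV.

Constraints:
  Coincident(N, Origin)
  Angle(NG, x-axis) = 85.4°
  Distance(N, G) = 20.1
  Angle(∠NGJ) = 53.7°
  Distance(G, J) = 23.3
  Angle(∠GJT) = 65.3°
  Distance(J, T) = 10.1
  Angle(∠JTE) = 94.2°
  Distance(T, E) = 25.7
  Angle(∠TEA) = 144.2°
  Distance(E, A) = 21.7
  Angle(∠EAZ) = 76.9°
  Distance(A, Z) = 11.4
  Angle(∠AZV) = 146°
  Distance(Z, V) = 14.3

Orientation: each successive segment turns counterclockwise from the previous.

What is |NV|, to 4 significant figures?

35.05

N is at the origin; NG runs at 85.4° with length 20.1, so G = (1.612, 20.04). ∠NGJ = 53.7° gives GJ at -148.3° from the x-axis; with |GJ| = 23.3, J = (-18.21, 7.792). ∠GJT = 65.3° gives JT at -33.60° from the x-axis; with |JT| = 10.1, T = (-9.799, 2.203). ∠JTE = 94.2° gives TE at 52.20° from the x-axis; with |TE| = 25.7, E = (5.952, 22.51). ∠TEA = 144.2° gives EA at 88.00° from the x-axis; with |EA| = 21.7, A = (6.710, 44.20). ∠EAZ = 76.9° gives AZ at -168.9° from the x-axis; with |AZ| = 11.4, Z = (-4.477, 42.00). ∠AZV = 146.0° gives ZV at -134.9° from the x-axis; with |ZV| = 14.3, V = (-14.57, 31.87). Then |NV| = |V − N| = 35.05.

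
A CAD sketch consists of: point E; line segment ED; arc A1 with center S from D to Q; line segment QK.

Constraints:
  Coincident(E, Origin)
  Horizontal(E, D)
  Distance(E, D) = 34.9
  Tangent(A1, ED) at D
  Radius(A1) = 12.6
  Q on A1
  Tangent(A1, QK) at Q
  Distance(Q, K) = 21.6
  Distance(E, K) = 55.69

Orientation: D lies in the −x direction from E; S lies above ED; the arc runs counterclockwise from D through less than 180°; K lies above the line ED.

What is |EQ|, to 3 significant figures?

34.1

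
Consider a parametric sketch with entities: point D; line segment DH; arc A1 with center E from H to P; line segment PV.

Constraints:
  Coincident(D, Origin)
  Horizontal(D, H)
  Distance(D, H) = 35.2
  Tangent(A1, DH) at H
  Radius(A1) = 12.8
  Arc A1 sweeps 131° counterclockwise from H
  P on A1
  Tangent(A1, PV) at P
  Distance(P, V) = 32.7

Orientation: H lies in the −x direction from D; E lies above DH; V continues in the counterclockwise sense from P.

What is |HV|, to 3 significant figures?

47.4

On A1, H sits at bearing -90° from E; a 131° counterclockwise sweep puts P at bearing 41°, so P = E + 12.8·(cos 41°, sin 41°) = (-25.5, 21.2). Tangency of A1 to PV means the radius EP is perpendicular to PV, so PV runs along (−sin 41°, cos 41°); with |PV| = 32.7, V = (-47.0, 45.9). Then |HV| = |V − H| = 47.4.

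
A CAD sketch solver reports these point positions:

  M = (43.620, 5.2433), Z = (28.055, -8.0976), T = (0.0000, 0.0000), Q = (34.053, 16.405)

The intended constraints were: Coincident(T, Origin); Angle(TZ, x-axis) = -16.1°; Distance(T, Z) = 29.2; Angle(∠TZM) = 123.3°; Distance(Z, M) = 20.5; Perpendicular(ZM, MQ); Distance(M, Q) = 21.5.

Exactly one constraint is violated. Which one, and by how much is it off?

Distance(M, Q) = 21.5 — off by 6.80.

T = (0.00, 0.00) ✓; TZ at -16.10° ✓; |TZ| = 29.20 ✓; ∠TZM = 123.3° ✓; |ZM| = 20.50 ✓; ∠(ZM, MQ) = 90.00° ✓; |MQ| = 14.70 ✗.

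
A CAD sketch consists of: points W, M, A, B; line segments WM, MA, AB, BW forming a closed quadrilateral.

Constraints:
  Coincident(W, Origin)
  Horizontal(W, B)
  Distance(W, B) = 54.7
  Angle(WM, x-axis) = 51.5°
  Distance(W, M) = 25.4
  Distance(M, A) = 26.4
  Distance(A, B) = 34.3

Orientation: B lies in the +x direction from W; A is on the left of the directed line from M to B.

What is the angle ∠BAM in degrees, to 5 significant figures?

91.075°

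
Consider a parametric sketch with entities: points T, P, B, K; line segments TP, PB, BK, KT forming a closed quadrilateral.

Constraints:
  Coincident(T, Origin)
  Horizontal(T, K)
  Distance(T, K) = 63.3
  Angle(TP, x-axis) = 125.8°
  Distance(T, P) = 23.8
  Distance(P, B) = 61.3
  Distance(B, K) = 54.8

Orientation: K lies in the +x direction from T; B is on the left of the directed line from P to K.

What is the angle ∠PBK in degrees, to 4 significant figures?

86.37°

Checks: |PB| = 61.30 ✓; |BK| = 54.80 ✓.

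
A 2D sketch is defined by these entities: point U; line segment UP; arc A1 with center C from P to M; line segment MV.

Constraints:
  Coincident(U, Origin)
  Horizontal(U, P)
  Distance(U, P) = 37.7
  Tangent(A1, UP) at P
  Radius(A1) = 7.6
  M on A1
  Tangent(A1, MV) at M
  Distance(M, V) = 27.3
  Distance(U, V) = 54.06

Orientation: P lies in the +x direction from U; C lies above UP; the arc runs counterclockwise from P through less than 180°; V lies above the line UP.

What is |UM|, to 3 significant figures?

46.1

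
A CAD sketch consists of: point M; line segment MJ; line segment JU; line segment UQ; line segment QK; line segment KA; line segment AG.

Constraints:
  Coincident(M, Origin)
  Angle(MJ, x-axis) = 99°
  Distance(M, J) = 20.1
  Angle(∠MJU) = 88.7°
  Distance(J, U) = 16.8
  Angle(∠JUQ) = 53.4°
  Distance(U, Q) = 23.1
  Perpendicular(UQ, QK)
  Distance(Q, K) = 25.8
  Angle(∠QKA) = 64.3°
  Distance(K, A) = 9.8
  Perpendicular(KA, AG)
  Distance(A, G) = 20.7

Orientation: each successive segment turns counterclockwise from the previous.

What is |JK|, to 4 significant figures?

17.97

M is at the origin; MJ runs at 99.0° with length 20.1, so J = (-3.144, 19.85). ∠MJU = 88.7° gives JU at -169.7° from the x-axis; with |JU| = 16.8, U = (-19.67, 16.85). ∠JUQ = 53.4° gives UQ at -43.10° from the x-axis; with |UQ| = 23.1, Q = (-2.807, 1.065). UQ ⟂ QK, so QK runs at 46.90°; with |QK| = 25.8, K = (14.82, 19.90). Then |JK| = |K − J| = 17.97.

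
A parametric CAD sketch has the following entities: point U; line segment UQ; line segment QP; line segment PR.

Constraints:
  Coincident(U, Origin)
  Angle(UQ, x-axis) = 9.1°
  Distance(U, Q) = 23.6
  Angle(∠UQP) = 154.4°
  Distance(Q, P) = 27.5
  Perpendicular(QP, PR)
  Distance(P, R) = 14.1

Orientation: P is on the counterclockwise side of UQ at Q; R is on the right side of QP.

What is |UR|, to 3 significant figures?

54.5

∠UQP = 154.4°, so QP runs at 9.1° + (180° − 154.4°) = 34.7° from the x-axis; with |QP| = 27.5, P = Q + 27.5·(cos 34.7°, sin 34.7°) = (45.9, 19.4). The perpendicularity gives PR at right angles to QP; with |PR| = 14.1 on the right of QP, R = P + 14.1·(0.569, -0.822) = (53.9, 7.80). Then |UR| = |R − U| = 54.5.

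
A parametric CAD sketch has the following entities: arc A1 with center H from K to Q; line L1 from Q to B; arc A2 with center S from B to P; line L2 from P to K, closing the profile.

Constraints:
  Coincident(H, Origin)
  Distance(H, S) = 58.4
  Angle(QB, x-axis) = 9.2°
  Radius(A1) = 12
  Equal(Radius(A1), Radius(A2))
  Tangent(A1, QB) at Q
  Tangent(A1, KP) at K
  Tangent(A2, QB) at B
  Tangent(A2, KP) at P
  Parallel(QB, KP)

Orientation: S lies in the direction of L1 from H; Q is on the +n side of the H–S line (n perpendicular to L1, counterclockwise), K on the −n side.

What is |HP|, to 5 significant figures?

59.620

Tangency of A1 to both parallel lines with radius 12.0 puts Q and K at H ± 12.0·n: Q = (-1.9186, 11.846), K = (1.9186, -11.846). Equal radii place B and P the same way about S: B = S + 12.0·n = (55.730, 21.183), P = S − 12.0·n = (59.567, -2.5086). Then |HP| = |P − H| = 59.620.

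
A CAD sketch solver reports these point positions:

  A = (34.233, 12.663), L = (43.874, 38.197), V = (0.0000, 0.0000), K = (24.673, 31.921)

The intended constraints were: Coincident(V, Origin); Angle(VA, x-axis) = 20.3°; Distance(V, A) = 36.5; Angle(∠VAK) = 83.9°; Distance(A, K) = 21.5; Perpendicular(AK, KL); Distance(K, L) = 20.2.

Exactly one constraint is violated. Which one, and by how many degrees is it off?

Perpendicular(AK, KL) — off by 8.30°.

V = (0.00, 0.00) ✓; VA at 20.30° ✓; |VA| = 36.50 ✓; ∠VAK = 83.90° ✓; |AK| = 21.50 ✓; ∠(AK, KL) = 98.30° ✗; |KL| = 20.20 ✓.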